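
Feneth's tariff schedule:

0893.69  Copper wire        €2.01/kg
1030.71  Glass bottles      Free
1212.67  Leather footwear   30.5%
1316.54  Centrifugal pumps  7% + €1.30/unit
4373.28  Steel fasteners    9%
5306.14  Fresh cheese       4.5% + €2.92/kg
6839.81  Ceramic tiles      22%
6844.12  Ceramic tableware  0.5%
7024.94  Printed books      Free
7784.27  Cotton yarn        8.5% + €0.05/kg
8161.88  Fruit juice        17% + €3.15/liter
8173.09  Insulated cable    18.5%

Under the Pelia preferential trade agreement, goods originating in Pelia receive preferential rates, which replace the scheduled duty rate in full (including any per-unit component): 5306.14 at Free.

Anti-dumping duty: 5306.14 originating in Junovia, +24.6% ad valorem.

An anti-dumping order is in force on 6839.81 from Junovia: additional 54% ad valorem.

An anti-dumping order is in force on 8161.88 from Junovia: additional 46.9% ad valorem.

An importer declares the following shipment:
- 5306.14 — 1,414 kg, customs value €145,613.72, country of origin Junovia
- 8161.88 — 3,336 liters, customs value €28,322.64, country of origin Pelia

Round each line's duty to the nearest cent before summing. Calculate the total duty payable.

€61,825.72

Line 1 (5306.14, Junovia, 1,414 kg, €145,613.72):
Base rate for 5306.14 is 4.5% + €2.92/kg.
5306.14 has an FTA preferential rate, but origin Junovia is not Pelia; base rate stands.
Additional duty on 5306.14 from Junovia: +24.6%. Applied ad valorem rate: 4.5% + 24.6% = 29.1%.
Duty = €145,613.72 × 29.1% + 1,414 × €2.92 = €46,502.47.
Line 2 (8161.88, Pelia, 3,336 liters, €28,322.64):
Base rate for 8161.88 is 17% + €3.15/liter.
Origin Pelia is the FTA partner but 8161.88 is not on the preference list; base rate stands.
The additional-duty order on 8161.88 targets Junovia, not Pelia; it does not apply.
Duty = €28,322.64 × 17% + 3,336 × €3.15 = €15,323.25.
Total = €46,502.47 + €15,323.25 = €61,825.72.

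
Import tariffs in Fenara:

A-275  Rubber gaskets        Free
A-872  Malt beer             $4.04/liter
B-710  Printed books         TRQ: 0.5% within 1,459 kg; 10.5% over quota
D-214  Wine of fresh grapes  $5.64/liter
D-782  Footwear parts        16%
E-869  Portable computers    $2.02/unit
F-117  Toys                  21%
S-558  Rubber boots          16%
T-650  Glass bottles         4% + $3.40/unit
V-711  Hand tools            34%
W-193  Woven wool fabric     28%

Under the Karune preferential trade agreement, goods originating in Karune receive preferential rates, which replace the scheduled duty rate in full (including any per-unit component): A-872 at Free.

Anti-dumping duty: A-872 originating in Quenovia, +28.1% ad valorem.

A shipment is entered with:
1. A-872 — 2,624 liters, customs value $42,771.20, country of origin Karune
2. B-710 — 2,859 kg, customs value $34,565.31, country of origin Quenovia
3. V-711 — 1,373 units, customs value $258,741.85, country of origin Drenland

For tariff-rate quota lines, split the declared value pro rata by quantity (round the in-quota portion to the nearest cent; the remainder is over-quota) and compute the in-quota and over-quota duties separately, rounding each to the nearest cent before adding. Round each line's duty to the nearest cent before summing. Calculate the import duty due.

Line 1 (A-872, Karune, 2,624 liters, $42,771.20):
Base rate for A-872 is $4.04/liter.
Origin Karune qualifies under the Fenara–Karune agreement and A-872 is covered: preferential rate Free applies instead.
The additional-duty order on A-872 targets Quenovia, not Karune; it does not apply.
Duty = $42,771.20 × 0% = $0.00.
Line 2 (B-710, Quenovia, 2,859 kg, $34,565.31):
Code B-710 is under a tariff-rate quota (threshold 1,459 kg). In-quota: 1,459 kg at 0.5%; over-quota: 1,400 kg at 10.5%.
Pro-rata value split: in-quota = $34,565.31 × 1,459/2,859 = $17,639.31; over-quota = $34,565.31 − $17,639.31 = $16,926.00.
In-quota duty = $17,639.31 × 0.5% = $88.20. Over-quota duty = $16,926.00 × 10.5% = $1,777.23.
Line duty = $88.20 + $1,777.23 = $1,865.43.
Line 3 (V-711, Drenland, 1,373 units, $258,741.85):
Base rate for V-711 is 34%.
Duty = $258,741.85 × 34% = $87,972.23.
Total = $0.00 + $1,865.43 + $87,972.23 = $89,837.66.

$89,837.66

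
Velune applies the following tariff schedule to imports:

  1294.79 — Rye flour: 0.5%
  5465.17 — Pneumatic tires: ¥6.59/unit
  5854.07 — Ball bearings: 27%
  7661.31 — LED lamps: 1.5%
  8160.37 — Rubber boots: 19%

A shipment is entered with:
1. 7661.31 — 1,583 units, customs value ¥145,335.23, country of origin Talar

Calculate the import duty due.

¥2,180.03

Line 1 (7661.31, Talar, 1,583 units, ¥145,335.23):
Base rate for 7661.31 is 1.5%.
Duty = ¥145,335.23 × 1.5% = ¥2,180.03.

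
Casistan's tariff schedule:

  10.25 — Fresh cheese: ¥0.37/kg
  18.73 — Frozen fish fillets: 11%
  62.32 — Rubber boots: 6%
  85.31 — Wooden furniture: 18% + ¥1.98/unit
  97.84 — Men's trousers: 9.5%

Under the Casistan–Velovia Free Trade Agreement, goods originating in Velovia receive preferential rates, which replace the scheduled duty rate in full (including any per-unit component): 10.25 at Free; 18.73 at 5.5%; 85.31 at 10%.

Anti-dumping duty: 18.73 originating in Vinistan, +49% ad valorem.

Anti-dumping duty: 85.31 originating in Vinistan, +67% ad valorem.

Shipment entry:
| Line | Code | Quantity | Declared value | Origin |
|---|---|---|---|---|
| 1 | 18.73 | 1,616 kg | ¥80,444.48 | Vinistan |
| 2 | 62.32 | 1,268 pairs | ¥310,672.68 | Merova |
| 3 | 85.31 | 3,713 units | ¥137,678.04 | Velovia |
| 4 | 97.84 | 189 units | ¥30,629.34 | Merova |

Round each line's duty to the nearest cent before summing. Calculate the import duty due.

¥83,584.64

Line 1 (18.73, Vinistan, 1,616 kg, ¥80,444.48):
Base rate for 18.73 is 11%.
18.73 has an FTA preferential rate, but origin Vinistan is not Velovia; base rate stands.
Additional duty on 18.73 from Vinistan: +49%. Applied ad valorem rate: 11% + 49% = 60%.
Duty = ¥80,444.48 × 60% = ¥48,266.69.
Line 2 (62.32, Merova, 1,268 pairs, ¥310,672.68):
Base rate for 62.32 is 6%.
Duty = ¥310,672.68 × 6% = ¥18,640.36.
Line 3 (85.31, Velovia, 3,713 units, ¥137,678.04):
Base rate for 85.31 is 18% + ¥1.98/unit.
Origin Velovia qualifies under the Casistan–Velovia agreement and 85.31 is covered: preferential rate 10% applies instead.
The additional-duty order on 85.31 targets Vinistan, not Velovia; it does not apply.
Duty = ¥137,678.04 × 10% = ¥13,767.80.
Line 4 (97.84, Merova, 189 units, ¥30,629.34):
Base rate for 97.84 is 9.5%.
Duty = ¥30,629.34 × 9.5% = ¥2,909.79.
Total = ¥48,266.69 + ¥18,640.36 + ¥13,767.80 + ¥2,909.79 = ¥83,584.64.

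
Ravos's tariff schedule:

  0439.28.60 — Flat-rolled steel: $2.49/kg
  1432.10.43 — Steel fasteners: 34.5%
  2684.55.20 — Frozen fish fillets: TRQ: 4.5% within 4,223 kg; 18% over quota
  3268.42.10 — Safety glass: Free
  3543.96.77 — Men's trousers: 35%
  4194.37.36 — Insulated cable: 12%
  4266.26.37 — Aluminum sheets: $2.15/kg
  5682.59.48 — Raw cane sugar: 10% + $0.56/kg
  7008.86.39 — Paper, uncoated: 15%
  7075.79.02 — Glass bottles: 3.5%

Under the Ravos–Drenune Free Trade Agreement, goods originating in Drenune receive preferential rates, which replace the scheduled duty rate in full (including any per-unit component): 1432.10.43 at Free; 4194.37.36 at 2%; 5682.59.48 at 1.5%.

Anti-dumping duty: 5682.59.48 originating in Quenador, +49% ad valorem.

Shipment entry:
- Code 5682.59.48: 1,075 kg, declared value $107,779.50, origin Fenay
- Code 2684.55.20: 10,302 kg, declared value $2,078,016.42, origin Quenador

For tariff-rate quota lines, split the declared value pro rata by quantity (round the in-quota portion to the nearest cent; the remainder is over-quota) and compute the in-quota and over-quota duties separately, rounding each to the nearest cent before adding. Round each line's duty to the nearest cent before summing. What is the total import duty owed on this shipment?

$270,427.03

Line 1 (5682.59.48, Fenay, 1,075 kg, $107,779.50):
Base rate for 5682.59.48 is 10% + $0.56/kg.
5682.59.48 has an FTA preferential rate, but origin Fenay is not Drenune; base rate stands.
The additional-duty order on 5682.59.48 targets Quenador, not Fenay; it does not apply.
Duty = $107,779.50 × 10% + 1,075 × $0.56 = $11,379.95.
Line 2 (2684.55.20, Quenador, 10,302 kg, $2,078,016.42):
Code 2684.55.20 is under a tariff-rate quota (threshold 4,223 kg). In-quota: 4,223 kg at 4.5%; over-quota: 6,079 kg at 18%.
Pro-rata value split: in-quota = $2,078,016.42 × 4,223/10,302 = $851,821.33; over-quota = $2,078,016.42 − $851,821.33 = $1,226,195.09.
In-quota duty = $851,821.33 × 4.5% = $38,331.96. Over-quota duty = $1,226,195.09 × 18% = $220,715.12.
Line duty = $38,331.96 + $220,715.12 = $259,047.08.
Total = $11,379.95 + $259,047.08 = $270,427.03.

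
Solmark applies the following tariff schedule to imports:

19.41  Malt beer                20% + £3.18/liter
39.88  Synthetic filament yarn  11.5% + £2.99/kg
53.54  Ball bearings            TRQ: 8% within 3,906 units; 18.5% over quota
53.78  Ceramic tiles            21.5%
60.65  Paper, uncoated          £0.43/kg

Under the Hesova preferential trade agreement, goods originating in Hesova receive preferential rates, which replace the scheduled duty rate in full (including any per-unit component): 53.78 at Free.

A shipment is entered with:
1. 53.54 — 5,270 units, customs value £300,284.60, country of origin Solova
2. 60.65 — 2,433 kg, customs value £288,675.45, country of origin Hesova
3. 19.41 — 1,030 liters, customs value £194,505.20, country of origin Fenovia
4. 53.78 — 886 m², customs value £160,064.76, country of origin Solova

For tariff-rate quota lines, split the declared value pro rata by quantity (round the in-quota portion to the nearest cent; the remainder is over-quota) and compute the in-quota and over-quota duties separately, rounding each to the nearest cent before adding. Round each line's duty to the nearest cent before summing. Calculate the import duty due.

Line 1 (53.54, Solova, 5,270 units, £300,284.60):
Code 53.54 is under a tariff-rate quota (threshold 3,906 units). In-quota: 3,906 units at 8%; over-quota: 1,364 units at 18.5%.
Pro-rata value split: in-quota = £300,284.60 × 3,906/5,270 = £222,563.88; over-quota = £300,284.60 − £222,563.88 = £77,720.72.
In-quota duty = £222,563.88 × 8% = £17,805.11. Over-quota duty = £77,720.72 × 18.5% = £14,378.33.
Line duty = £17,805.11 + £14,378.33 = £32,183.44.
Line 2 (60.65, Hesova, 2,433 kg, £288,675.45):
Base rate for 60.65 is £0.43/kg.
Origin Hesova is the FTA partner but 60.65 is not on the preference list; base rate stands.
Duty = 2,433 × £0.43 = £1,046.19.
Line 3 (19.41, Fenovia, 1,030 liters, £194,505.20):
Base rate for 19.41 is 20% + £3.18/liter.
Duty = £194,505.20 × 20% + 1,030 × £3.18 = £42,176.44.
Line 4 (53.78, Solova, 886 m², £160,064.76):
Base rate for 53.78 is 21.5%.
53.78 has an FTA preferential rate, but origin Solova is not Hesova; base rate stands.
Duty = £160,064.76 × 21.5% = £34,413.92.
Total = £32,183.44 + £1,046.19 + £42,176.44 + £34,413.92 = £109,819.99.

£109,819.99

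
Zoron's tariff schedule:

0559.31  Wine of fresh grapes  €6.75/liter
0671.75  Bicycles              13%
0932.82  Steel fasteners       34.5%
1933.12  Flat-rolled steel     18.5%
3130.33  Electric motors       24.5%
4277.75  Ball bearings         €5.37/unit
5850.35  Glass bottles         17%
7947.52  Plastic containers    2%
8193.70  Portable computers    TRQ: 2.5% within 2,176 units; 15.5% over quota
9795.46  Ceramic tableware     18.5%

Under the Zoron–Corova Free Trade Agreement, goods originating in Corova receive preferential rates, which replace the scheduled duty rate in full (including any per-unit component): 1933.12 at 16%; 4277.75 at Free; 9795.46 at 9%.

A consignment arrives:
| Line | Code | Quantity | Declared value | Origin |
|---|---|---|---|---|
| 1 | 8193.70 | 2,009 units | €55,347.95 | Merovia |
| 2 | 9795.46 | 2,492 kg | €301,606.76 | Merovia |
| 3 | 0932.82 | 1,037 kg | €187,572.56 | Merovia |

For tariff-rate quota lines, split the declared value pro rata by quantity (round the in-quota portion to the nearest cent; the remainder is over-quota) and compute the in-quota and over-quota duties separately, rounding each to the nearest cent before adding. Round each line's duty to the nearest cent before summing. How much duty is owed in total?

€121,893.48

Line 1 (8193.70, Merovia, 2,009 units, €55,347.95):
Code 8193.70 is under a tariff-rate quota (threshold 2,176 units). Quantity 2,009 units is within the quota, so the in-quota rate 2.5% applies to the full value.
Duty = €55,347.95 × 2.5% = €1,383.70.
Line 2 (9795.46, Merovia, 2,492 kg, €301,606.76):
Base rate for 9795.46 is 18.5%.
9795.46 has an FTA preferential rate, but origin Merovia is not Corova; base rate stands.
Duty = €301,606.76 × 18.5% = €55,797.25.
Line 3 (0932.82, Merovia, 1,037 kg, €187,572.56):
Base rate for 0932.82 is 34.5%.
Duty = €187,572.56 × 34.5% = €64,712.53.
Total = €1,383.70 + €55,797.25 + €64,712.53 = €121,893.48.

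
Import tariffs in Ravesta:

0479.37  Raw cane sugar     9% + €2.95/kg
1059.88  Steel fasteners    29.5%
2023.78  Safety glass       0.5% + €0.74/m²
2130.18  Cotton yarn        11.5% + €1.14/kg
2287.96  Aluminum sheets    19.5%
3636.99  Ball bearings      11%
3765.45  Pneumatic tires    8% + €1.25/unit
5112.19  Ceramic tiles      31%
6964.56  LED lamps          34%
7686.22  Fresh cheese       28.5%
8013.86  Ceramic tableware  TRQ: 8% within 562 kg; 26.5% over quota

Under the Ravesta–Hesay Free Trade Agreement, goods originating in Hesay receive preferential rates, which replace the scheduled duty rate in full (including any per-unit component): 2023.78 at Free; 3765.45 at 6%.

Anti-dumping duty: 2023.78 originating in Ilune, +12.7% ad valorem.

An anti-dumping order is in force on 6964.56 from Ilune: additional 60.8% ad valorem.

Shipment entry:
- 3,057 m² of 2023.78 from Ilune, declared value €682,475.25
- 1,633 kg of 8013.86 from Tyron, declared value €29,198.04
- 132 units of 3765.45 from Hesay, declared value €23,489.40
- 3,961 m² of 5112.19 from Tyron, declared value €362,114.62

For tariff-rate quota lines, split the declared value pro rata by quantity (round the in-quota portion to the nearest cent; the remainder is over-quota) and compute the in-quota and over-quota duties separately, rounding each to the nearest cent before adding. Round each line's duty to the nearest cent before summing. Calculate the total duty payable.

€211,892.29

Line 1 (2023.78, Ilune, 3,057 m², €682,475.25):
Base rate for 2023.78 is 0.5% + €0.74/m².
2023.78 has an FTA preferential rate, but origin Ilune is not Hesay; base rate stands.
Additional duty on 2023.78 from Ilune: +12.7%. Applied ad valorem rate: 0.5% + 12.7% = 13.2%.
Duty = €682,475.25 × 13.2% + 3,057 × €0.74 = €92,348.91.
Line 2 (8013.86, Tyron, 1,633 kg, €29,198.04):
Code 8013.86 is under a tariff-rate quota (threshold 562 kg). In-quota: 562 kg at 8%; over-quota: 1,071 kg at 26.5%.
Pro-rata value split: in-quota = €29,198.04 × 562/1,633 = €10,048.56; over-quota = €29,198.04 − €10,048.56 = €19,149.48.
In-quota duty = €10,048.56 × 8% = €803.88. Over-quota duty = €19,149.48 × 26.5% = €5,074.61.
Line duty = €803.88 + €5,074.61 = €5,878.49.
Line 3 (3765.45, Hesay, 132 units, €23,489.40):
Base rate for 3765.45 is 8% + €1.25/unit.
Origin Hesay qualifies under the Ravesta–Hesay agreement and 3765.45 is covered: preferential rate 6% applies instead.
Duty = €23,489.40 × 6% = €1,409.36.
Line 4 (5112.19, Tyron, 3,961 m², €362,114.62):
Base rate for 5112.19 is 31%.
Duty = €362,114.62 × 31% = €112,255.53.
Total = €92,348.91 + €5,878.49 + €1,409.36 + €112,255.53 = €211,892.29.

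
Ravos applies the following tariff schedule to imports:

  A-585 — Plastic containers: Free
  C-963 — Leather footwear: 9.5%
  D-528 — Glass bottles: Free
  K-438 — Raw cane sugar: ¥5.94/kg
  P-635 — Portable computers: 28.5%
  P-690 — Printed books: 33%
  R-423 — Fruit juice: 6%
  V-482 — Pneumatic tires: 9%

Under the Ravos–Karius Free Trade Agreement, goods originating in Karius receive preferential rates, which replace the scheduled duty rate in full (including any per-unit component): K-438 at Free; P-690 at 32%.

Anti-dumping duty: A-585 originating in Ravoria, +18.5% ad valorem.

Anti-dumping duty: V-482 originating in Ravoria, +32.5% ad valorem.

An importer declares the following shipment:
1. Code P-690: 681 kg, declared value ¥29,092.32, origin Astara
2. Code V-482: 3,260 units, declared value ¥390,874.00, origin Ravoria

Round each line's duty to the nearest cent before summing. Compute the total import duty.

Line 1 (P-690, Astara, 681 kg, ¥29,092.32):
Base rate for P-690 is 33%.
P-690 has an FTA preferential rate, but origin Astara is not Karius; base rate stands.
Duty = ¥29,092.32 × 33% = ¥9,600.47.
Line 2 (V-482, Ravoria, 3,260 units, ¥390,874.00):
Base rate for V-482 is 9%.
Additional duty on V-482 from Ravoria: +32.5%. Applied ad valorem rate: 9% + 32.5% = 41.5%.
Duty = ¥390,874.00 × 41.5% = ¥162,212.71.
Total = ¥9,600.47 + ¥162,212.71 = ¥171,813.18.

¥171,813.18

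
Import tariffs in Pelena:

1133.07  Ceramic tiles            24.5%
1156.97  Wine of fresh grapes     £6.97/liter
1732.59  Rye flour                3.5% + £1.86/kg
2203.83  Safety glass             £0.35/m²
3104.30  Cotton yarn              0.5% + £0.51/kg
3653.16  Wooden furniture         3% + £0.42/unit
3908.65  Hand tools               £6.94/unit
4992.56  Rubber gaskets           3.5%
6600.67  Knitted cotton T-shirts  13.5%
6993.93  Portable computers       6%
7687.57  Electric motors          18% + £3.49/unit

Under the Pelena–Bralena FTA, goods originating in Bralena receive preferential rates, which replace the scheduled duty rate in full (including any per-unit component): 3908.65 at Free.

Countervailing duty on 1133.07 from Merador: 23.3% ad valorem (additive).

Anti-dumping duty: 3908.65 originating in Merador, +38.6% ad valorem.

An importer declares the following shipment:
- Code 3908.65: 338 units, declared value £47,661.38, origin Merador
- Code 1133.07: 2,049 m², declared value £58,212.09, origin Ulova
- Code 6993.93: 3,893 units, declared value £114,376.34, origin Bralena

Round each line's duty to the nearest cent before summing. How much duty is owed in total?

Line 1 (3908.65, Merador, 338 units, £47,661.38):
Base rate for 3908.65 is £6.94/unit.
3908.65 has an FTA preferential rate, but origin Merador is not Bralena; base rate stands.
Additional duty on 3908.65 from Merador: +38.6% ad valorem. Applied ad valorem rate = 38.6%.
Duty = £47,661.38 × 38.6% + 338 × £6.94 = £20,743.01.
Line 2 (1133.07, Ulova, 2,049 m², £58,212.09):
Base rate for 1133.07 is 24.5%.
The additional-duty order on 1133.07 targets Merador, not Ulova; it does not apply.
Duty = £58,212.09 × 24.5% = £14,261.96.
Line 3 (6993.93, Bralena, 3,893 units, £114,376.34):
Base rate for 6993.93 is 6%.
Origin Bralena is the FTA partner but 6993.93 is not on the preference list; base rate stands.
Duty = £114,376.34 × 6% = £6,862.58.
Total = £20,743.01 + £14,261.96 + £6,862.58 = £41,867.55.

£41,867.55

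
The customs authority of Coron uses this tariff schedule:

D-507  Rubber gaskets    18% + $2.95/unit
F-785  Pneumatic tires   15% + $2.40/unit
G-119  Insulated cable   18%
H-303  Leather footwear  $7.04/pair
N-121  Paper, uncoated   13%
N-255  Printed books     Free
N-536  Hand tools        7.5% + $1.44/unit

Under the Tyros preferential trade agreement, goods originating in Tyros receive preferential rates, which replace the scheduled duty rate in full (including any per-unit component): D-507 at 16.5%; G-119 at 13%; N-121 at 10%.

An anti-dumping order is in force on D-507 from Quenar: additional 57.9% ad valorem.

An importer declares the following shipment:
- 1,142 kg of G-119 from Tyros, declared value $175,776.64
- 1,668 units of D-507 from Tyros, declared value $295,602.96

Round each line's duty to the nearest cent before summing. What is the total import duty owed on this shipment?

Line 1 (G-119, Tyros, 1,142 kg, $175,776.64):
Base rate for G-119 is 18%.
Origin Tyros qualifies under the Coron–Tyros agreement and G-119 is covered: preferential rate 13% applies instead.
Duty = $175,776.64 × 13% = $22,850.96.
Line 2 (D-507, Tyros, 1,668 units, $295,602.96):
Base rate for D-507 is 18% + $2.95/unit.
Origin Tyros qualifies under the Coron–Tyros agreement and D-507 is covered: preferential rate 16.5% applies instead.
The additional-duty order on D-507 targets Quenar, not Tyros; it does not apply.
Duty = $295,602.96 × 16.5% = $48,774.49.
Total = $22,850.96 + $48,774.49 = $71,625.45.

$71,625.45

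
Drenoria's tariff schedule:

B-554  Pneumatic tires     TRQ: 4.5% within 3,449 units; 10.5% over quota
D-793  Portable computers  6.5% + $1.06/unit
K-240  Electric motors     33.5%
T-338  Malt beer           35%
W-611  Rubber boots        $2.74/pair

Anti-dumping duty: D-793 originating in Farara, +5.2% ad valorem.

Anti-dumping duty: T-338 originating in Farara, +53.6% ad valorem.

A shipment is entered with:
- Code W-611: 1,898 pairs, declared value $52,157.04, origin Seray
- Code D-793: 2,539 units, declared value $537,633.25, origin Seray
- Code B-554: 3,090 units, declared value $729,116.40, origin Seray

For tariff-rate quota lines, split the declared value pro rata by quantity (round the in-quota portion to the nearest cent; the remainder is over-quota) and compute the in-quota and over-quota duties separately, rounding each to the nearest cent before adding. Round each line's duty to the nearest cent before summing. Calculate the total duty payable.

$75,648.26

Line 1 (W-611, Seray, 1,898 pairs, $52,157.04):
Base rate for W-611 is $2.74/pair.
Duty = 1,898 × $2.74 = $5,200.52.
Line 2 (D-793, Seray, 2,539 units, $537,633.25):
Base rate for D-793 is 6.5% + $1.06/unit.
The additional-duty order on D-793 targets Farara, not Seray; it does not apply.
Duty = $537,633.25 × 6.5% + 2,539 × $1.06 = $37,637.50.
Line 3 (B-554, Seray, 3,090 units, $729,116.40):
Code B-554 is under a tariff-rate quota (threshold 3,449 units). Quantity 3,090 units is within the quota, so the in-quota rate 4.5% applies to the full value.
Duty = $729,116.40 × 4.5% = $32,810.24.
Total = $5,200.52 + $37,637.50 + $32,810.24 = $75,648.26.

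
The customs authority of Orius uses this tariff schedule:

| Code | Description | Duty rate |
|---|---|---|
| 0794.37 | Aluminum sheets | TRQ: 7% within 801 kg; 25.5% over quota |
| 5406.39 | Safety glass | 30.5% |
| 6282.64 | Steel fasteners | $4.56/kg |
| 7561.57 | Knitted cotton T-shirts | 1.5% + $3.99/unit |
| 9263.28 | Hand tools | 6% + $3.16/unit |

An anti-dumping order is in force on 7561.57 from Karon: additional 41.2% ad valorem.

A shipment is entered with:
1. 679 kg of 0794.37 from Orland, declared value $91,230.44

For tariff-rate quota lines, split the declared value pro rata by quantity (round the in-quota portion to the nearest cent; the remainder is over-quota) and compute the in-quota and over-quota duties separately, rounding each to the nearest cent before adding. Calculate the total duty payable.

Line 1 (0794.37, Orland, 679 kg, $91,230.44):
Code 0794.37 is under a tariff-rate quota (threshold 801 kg). Quantity 679 kg is within the quota, so the in-quota rate 7% applies to the full value.
Duty = $91,230.44 × 7% = $6,386.13.

$6,386.13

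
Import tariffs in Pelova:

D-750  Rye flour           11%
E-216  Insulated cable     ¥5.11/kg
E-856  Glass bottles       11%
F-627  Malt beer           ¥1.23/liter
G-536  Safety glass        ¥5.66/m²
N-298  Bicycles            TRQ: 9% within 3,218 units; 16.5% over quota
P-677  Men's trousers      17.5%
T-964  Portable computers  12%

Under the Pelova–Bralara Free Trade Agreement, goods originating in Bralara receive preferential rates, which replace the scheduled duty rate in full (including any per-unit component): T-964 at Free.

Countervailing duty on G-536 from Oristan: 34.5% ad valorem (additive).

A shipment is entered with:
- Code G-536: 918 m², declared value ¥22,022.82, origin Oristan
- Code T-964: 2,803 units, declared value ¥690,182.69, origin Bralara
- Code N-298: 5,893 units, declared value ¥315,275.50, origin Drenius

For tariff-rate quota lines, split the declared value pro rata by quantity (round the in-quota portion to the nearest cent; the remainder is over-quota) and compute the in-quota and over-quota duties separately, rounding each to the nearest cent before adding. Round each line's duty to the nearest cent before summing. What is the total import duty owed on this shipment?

Line 1 (G-536, Oristan, 918 m², ¥22,022.82):
Base rate for G-536 is ¥5.66/m².
Additional duty on G-536 from Oristan: +34.5% ad valorem. Applied ad valorem rate = 34.5%.
Duty = ¥22,022.82 × 34.5% + 918 × ¥5.66 = ¥12,793.75.
Line 2 (T-964, Bralara, 2,803 units, ¥690,182.69):
Base rate for T-964 is 12%.
Origin Bralara qualifies under the Pelova–Bralara agreement and T-964 is covered: preferential rate Free applies instead.
Duty = ¥690,182.69 × 0% = ¥0.00.
Line 3 (N-298, Drenius, 5,893 units, ¥315,275.50):
Code N-298 is under a tariff-rate quota (threshold 3,218 units). In-quota: 3,218 units at 9%; over-quota: 2,675 units at 16.5%.
Pro-rata value split: in-quota = ¥315,275.50 × 3,218/5,893 = ¥172,163.00; over-quota = ¥315,275.50 − ¥172,163.00 = ¥143,112.50.
In-quota duty = ¥172,163.00 × 9% = ¥15,494.67. Over-quota duty = ¥143,112.50 × 16.5% = ¥23,613.56.
Line duty = ¥15,494.67 + ¥23,613.56 = ¥39,108.23.
Total = ¥12,793.75 + ¥0.00 + ¥39,108.23 = ¥51,901.98.

¥51,901.98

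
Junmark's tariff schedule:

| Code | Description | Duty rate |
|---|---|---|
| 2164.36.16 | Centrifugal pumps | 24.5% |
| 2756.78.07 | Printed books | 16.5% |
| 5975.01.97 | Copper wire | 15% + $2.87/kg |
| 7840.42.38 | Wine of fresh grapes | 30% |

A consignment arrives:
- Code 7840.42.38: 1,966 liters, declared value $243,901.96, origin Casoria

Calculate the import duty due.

Line 1 (7840.42.38, Casoria, 1,966 liters, $243,901.96):
Base rate for 7840.42.38 is 30%.
Duty = $243,901.96 × 30% = $73,170.59.

$73,170.59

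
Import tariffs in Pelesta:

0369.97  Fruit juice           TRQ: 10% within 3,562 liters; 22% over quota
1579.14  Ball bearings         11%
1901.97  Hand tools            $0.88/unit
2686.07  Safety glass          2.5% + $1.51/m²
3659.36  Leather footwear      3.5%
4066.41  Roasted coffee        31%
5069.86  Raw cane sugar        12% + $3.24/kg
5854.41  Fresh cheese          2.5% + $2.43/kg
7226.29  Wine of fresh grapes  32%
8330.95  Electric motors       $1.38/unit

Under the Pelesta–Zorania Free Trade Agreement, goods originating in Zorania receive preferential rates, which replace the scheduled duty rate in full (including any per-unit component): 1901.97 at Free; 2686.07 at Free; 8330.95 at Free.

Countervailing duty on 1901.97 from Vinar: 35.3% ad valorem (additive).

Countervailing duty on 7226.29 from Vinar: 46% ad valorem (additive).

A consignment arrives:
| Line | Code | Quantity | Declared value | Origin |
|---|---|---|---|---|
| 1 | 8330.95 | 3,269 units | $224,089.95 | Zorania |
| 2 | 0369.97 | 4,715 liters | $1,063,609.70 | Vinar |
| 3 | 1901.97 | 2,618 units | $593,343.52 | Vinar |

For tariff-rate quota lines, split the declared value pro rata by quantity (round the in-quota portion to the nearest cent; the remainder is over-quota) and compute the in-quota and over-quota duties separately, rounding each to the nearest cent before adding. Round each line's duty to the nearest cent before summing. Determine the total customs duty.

Line 1 (8330.95, Zorania, 3,269 units, $224,089.95):
Base rate for 8330.95 is $1.38/unit.
Origin Zorania qualifies under the Pelesta–Zorania agreement and 8330.95 is covered: preferential rate Free applies instead.
Duty = $224,089.95 × 0% = $0.00.
Line 2 (0369.97, Vinar, 4,715 liters, $1,063,609.70):
Code 0369.97 is under a tariff-rate quota (threshold 3,562 liters). In-quota: 3,562 liters at 10%; over-quota: 1,153 liters at 22%.
Pro-rata value split: in-quota = $1,063,609.70 × 3,562/4,715 = $803,515.96; over-quota = $1,063,609.70 − $803,515.96 = $260,093.74.
In-quota duty = $803,515.96 × 10% = $80,351.60. Over-quota duty = $260,093.74 × 22% = $57,220.62.
Line duty = $80,351.60 + $57,220.62 = $137,572.22.
Line 3 (1901.97, Vinar, 2,618 units, $593,343.52):
Base rate for 1901.97 is $0.88/unit.
1901.97 has an FTA preferential rate, but origin Vinar is not Zorania; base rate stands.
Additional duty on 1901.97 from Vinar: +35.3% ad valorem. Applied ad valorem rate = 35.3%.
Duty = $593,343.52 × 35.3% + 2,618 × $0.88 = $211,754.10.
Total = $0.00 + $137,572.22 + $211,754.10 = $349,326.32.

$349,326.32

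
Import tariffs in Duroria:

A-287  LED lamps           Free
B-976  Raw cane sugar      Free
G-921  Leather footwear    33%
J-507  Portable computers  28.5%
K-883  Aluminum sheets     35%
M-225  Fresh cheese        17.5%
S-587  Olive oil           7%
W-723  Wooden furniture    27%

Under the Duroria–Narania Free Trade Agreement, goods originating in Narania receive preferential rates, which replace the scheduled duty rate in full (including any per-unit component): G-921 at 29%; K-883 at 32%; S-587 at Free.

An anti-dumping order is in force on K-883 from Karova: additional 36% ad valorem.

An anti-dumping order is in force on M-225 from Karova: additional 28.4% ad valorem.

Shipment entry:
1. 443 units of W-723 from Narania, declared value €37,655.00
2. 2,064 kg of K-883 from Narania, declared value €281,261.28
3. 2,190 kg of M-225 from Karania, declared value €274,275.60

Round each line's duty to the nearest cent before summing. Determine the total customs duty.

Line 1 (W-723, Narania, 443 units, €37,655.00):
Base rate for W-723 is 27%.
Origin Narania is the FTA partner but W-723 is not on the preference list; base rate stands.
Duty = €37,655.00 × 27% = €10,166.85.
Line 2 (K-883, Narania, 2,064 kg, €281,261.28):
Base rate for K-883 is 35%.
Origin Narania qualifies under the Duroria–Narania agreement and K-883 is covered: preferential rate 32% applies instead.
The additional-duty order on K-883 targets Karova, not Narania; it does not apply.
Duty = €281,261.28 × 32% = €90,003.61.
Line 3 (M-225, Karania, 2,190 kg, €274,275.60):
Base rate for M-225 is 17.5%.
The additional-duty order on M-225 targets Karova, not Karania; it does not apply.
Duty = €274,275.60 × 17.5% = €47,998.23.
Total = €10,166.85 + €90,003.61 + €47,998.23 = €148,168.69.

€148,168.69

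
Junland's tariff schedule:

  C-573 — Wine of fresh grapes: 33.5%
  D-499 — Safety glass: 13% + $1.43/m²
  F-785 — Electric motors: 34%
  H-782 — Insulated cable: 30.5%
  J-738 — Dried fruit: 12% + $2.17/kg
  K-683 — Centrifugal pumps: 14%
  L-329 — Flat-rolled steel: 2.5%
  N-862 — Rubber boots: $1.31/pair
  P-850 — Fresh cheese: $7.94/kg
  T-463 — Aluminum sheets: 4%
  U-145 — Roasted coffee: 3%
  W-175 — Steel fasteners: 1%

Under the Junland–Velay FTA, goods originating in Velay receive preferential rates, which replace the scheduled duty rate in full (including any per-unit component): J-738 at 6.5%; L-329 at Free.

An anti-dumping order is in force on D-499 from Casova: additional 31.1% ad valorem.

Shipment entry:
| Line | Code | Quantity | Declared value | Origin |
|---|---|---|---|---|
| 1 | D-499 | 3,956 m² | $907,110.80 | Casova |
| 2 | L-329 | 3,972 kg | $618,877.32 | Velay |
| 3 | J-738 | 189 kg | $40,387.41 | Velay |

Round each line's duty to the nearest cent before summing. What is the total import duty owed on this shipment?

$408,318.12

Line 1 (D-499, Casova, 3,956 m², $907,110.80):
Base rate for D-499 is 13% + $1.43/m².
Additional duty on D-499 from Casova: +31.1%. Applied ad valorem rate: 13% + 31.1% = 44.1%.
Duty = $907,110.80 × 44.1% + 3,956 × $1.43 = $405,692.94.
Line 2 (L-329, Velay, 3,972 kg, $618,877.32):
Base rate for L-329 is 2.5%.
Origin Velay qualifies under the Junland–Velay agreement and L-329 is covered: preferential rate Free applies instead.
Duty = $618,877.32 × 0% = $0.00.
Line 3 (J-738, Velay, 189 kg, $40,387.41):
Base rate for J-738 is 12% + $2.17/kg.
Origin Velay qualifies under the Junland–Velay agreement and J-738 is covered: preferential rate 6.5% applies instead.
Duty = $40,387.41 × 6.5% = $2,625.18.
Total = $405,692.94 + $0.00 + $2,625.18 = $408,318.12.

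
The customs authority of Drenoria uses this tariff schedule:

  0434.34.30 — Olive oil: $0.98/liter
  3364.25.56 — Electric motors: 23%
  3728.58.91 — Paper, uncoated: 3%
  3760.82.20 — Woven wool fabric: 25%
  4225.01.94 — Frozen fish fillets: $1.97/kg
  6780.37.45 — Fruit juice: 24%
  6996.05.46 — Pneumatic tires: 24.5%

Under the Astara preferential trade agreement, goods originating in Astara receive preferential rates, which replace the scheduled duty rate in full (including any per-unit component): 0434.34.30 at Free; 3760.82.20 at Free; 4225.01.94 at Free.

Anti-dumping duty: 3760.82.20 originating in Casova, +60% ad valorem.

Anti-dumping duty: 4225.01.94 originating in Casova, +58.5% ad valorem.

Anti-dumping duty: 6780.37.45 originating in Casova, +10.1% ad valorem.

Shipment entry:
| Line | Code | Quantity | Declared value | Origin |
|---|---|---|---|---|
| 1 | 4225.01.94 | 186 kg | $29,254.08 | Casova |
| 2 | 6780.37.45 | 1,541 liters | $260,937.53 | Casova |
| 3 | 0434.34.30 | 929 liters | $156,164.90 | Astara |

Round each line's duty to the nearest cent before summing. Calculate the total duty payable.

$106,459.76

Line 1 (4225.01.94, Casova, 186 kg, $29,254.08):
Base rate for 4225.01.94 is $1.97/kg.
4225.01.94 has an FTA preferential rate, but origin Casova is not Astara; base rate stands.
Additional duty on 4225.01.94 from Casova: +58.5% ad valorem. Applied ad valorem rate = 58.5%.
Duty = $29,254.08 × 58.5% + 186 × $1.97 = $17,480.06.
Line 2 (6780.37.45, Casova, 1,541 liters, $260,937.53):
Base rate for 6780.37.45 is 24%.
Additional duty on 6780.37.45 from Casova: +10.1%. Applied ad valorem rate: 24% + 10.1% = 34.1%.
Duty = $260,937.53 × 34.1% = $88,979.70.
Line 3 (0434.34.30, Astara, 929 liters, $156,164.90):
Base rate for 0434.34.30 is $0.98/liter.
Origin Astara qualifies under the Drenoria–Astara agreement and 0434.34.30 is covered: preferential rate Free applies instead.
Duty = $156,164.90 × 0% = $0.00.
Total = $17,480.06 + $88,979.70 + $0.00 = $106,459.76.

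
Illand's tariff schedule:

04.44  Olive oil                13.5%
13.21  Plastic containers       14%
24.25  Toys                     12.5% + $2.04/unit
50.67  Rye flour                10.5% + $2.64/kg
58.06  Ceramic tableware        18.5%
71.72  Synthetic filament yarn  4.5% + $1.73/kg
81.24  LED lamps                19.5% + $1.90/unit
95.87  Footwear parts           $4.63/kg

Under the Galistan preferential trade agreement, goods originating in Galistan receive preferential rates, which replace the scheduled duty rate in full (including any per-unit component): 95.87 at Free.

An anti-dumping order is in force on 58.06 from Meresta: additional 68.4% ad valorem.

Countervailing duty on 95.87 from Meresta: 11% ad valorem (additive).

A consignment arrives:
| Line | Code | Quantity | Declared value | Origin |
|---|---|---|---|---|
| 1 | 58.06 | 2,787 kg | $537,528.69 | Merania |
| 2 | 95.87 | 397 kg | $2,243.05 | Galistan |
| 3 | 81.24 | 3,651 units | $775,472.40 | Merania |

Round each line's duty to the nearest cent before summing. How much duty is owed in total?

Line 1 (58.06, Merania, 2,787 kg, $537,528.69):
Base rate for 58.06 is 18.5%.
The additional-duty order on 58.06 targets Meresta, not Merania; it does not apply.
Duty = $537,528.69 × 18.5% = $99,442.81.
Line 2 (95.87, Galistan, 397 kg, $2,243.05):
Base rate for 95.87 is $4.63/kg.
Origin Galistan qualifies under the Illand–Galistan agreement and 95.87 is covered: preferential rate Free applies instead.
The additional-duty order on 95.87 targets Meresta, not Galistan; it does not apply.
Duty = $2,243.05 × 0% = $0.00.
Line 3 (81.24, Merania, 3,651 units, $775,472.40):
Base rate for 81.24 is 19.5% + $1.90/unit.
Duty = $775,472.40 × 19.5% + 3,651 × $1.90 = $158,154.02.
Total = $99,442.81 + $0.00 + $158,154.02 = $257,596.83.

$257,596.83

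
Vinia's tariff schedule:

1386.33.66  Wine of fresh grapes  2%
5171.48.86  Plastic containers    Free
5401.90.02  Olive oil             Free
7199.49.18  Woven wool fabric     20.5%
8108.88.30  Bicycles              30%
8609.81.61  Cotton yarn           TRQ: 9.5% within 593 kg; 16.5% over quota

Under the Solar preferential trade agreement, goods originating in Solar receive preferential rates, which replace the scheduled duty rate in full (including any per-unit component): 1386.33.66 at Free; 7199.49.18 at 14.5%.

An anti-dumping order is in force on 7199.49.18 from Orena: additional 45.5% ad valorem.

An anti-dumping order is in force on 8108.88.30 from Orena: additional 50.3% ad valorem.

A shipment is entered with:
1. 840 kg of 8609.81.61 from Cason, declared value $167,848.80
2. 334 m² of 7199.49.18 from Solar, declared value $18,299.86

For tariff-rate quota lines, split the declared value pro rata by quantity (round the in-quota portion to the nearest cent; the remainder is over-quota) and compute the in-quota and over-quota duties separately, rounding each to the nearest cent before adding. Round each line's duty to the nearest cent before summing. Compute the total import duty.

$22,054.00

Line 1 (8609.81.61, Cason, 840 kg, $167,848.80):
Code 8609.81.61 is under a tariff-rate quota (threshold 593 kg). In-quota: 593 kg at 9.5%; over-quota: 247 kg at 16.5%.
Pro-rata value split: in-quota = $167,848.80 × 593/840 = $118,493.26; over-quota = $167,848.80 − $118,493.26 = $49,355.54.
In-quota duty = $118,493.26 × 9.5% = $11,256.86. Over-quota duty = $49,355.54 × 16.5% = $8,143.66.
Line duty = $11,256.86 + $8,143.66 = $19,400.52.
Line 2 (7199.49.18, Solar, 334 m², $18,299.86):
Base rate for 7199.49.18 is 20.5%.
Origin Solar qualifies under the Vinia–Solar agreement and 7199.49.18 is covered: preferential rate 14.5% applies instead.
The additional-duty order on 7199.49.18 targets Orena, not Solar; it does not apply.
Duty = $18,299.86 × 14.5% = $2,653.48.
Total = $19,400.52 + $2,653.48 = $22,054.00.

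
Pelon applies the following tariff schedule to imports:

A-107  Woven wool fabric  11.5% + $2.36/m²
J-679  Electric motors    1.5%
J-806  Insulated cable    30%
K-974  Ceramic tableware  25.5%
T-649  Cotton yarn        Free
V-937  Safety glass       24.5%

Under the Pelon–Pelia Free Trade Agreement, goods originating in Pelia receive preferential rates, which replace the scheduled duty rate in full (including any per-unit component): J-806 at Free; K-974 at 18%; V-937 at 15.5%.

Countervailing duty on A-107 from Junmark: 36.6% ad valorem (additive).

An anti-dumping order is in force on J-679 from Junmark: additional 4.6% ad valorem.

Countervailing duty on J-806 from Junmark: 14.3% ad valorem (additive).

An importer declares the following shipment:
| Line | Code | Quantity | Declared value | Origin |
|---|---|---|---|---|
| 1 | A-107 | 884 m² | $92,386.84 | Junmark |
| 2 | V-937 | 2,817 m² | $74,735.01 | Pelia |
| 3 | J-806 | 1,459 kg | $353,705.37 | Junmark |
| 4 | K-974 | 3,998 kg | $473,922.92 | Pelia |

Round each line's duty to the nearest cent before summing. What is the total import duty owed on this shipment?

$300,105.85

Line 1 (A-107, Junmark, 884 m², $92,386.84):
Base rate for A-107 is 11.5% + $2.36/m².
Additional duty on A-107 from Junmark: +36.6%. Applied ad valorem rate: 11.5% + 36.6% = 48.1%.
Duty = $92,386.84 × 48.1% + 884 × $2.36 = $46,524.31.
Line 2 (V-937, Pelia, 2,817 m², $74,735.01):
Base rate for V-937 is 24.5%.
Origin Pelia qualifies under the Pelon–Pelia agreement and V-937 is covered: preferential rate 15.5% applies instead.
Duty = $74,735.01 × 15.5% = $11,583.93.
Line 3 (J-806, Junmark, 1,459 kg, $353,705.37):
Base rate for J-806 is 30%.
J-806 has an FTA preferential rate, but origin Junmark is not Pelia; base rate stands.
Additional duty on J-806 from Junmark: +14.3%. Applied ad valorem rate: 30% + 14.3% = 44.3%.
Duty = $353,705.37 × 44.3% = $156,691.48.
Line 4 (K-974, Pelia, 3,998 kg, $473,922.92):
Base rate for K-974 is 25.5%.
Origin Pelia qualifies under the Pelon–Pelia agreement and K-974 is covered: preferential rate 18% applies instead.
Duty = $473,922.92 × 18% = $85,306.13.
Total = $46,524.31 + $11,583.93 + $156,691.48 + $85,306.13 = $300,105.85.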